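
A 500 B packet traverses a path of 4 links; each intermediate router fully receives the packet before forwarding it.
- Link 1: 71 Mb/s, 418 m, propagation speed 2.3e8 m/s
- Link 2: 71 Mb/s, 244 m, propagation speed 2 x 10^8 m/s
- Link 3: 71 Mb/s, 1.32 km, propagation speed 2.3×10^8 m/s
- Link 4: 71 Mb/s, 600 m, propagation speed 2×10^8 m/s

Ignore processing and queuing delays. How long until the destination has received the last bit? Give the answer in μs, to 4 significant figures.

L = 500 × 8 = 4000 bits.
Transmission delay per hop = L/R = 4000/71000000 = 56.338 μs; 4 hops → 225.352 μs.
Propagation delays (d/s per hop): 1.81739, 1.22, 5.73913, 3 μs; sum = 11.7765 μs.
End-to-end = 237.1 μs.

237.1 μs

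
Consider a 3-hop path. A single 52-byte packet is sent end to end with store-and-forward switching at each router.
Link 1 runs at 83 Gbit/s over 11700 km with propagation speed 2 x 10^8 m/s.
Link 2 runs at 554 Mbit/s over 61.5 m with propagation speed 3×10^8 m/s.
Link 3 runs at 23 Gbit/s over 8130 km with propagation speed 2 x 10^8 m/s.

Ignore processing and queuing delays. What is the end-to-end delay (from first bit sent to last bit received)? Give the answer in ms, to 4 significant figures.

L = 52 × 8 = 416 bits.
Transmission delays (L/R per hop): 5.01205e-06, 0.000750903, 1.8087e-05 ms; sum = 0.000774002 ms.
Propagation delays (d/s per hop): 58.5, 0.000205, 40.65 ms; sum = 99.1502 ms.
End-to-end = 99.15 ms.

99.15 ms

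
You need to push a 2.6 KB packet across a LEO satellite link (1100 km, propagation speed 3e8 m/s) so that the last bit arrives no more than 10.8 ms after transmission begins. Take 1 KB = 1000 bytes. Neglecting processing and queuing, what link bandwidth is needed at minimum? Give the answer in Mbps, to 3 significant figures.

2.92 Mbps

L = 20800 bits.
Propagation delay = 1100000 / 300000000 = 3.66667 ms.
Transmission budget = 10.8 − 3.66667 = 7.13333 ms.
R ≥ L / t_tx = 20800 bits / 0.00713333 s = 2.92 Mbps.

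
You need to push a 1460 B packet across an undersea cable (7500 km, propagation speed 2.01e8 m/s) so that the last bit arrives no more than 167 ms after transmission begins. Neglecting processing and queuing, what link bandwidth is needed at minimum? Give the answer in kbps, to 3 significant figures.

L = 11680 bits.
Propagation delay = 7500000 / 2.01e+08 = 37.3134 ms.
Transmission budget = 167 − 37.3134 = 129.687 ms.
R ≥ L / t_tx = 11680 bits / 0.129687 s = 90.1 kbps.

90.1 kbps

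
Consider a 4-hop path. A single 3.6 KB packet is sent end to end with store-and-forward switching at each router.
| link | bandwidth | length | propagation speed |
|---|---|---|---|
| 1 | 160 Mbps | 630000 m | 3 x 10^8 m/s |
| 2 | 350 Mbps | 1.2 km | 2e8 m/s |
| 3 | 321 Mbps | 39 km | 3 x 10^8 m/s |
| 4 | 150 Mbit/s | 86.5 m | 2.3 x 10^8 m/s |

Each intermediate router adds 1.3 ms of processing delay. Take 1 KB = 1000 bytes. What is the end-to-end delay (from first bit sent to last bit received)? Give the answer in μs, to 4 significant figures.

L = 28800 bits.
Transmission delays (L/R per hop): 180, 82.2857, 89.7196, 192 μs; sum = 544.005 μs.
Propagation delays (d/s per hop): 2100, 6, 130, 0.376087 μs; sum = 2236.38 μs.
Processing at 3 router(s): 3 × 1.3 ms = 3900 μs.
End-to-end = 6680 μs.

6680 μs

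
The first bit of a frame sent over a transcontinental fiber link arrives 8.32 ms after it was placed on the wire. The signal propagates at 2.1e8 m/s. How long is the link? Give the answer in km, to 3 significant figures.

d = s × t_prop = 210000000 × 0.00832 = 1750 km.

1750 km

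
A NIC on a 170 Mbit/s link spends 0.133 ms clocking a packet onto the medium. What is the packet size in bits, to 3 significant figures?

L = R × t_tx = 170000000 b/s × 0.000133 s = 22610 bits.

22600 bits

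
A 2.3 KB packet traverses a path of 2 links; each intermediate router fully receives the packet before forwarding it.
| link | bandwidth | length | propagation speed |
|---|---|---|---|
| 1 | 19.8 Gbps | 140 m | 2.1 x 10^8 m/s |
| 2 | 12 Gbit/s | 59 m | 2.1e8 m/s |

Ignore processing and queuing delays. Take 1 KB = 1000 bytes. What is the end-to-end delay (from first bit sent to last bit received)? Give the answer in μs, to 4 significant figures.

3.410 μs

L = 18400 bits.
Transmission delays (L/R per hop): 0.929293, 1.53333 μs; sum = 2.46263 μs.
Propagation delays (d/s per hop): 0.666667, 0.280952 μs; sum = 0.947619 μs.
End-to-end = 3.410 μs.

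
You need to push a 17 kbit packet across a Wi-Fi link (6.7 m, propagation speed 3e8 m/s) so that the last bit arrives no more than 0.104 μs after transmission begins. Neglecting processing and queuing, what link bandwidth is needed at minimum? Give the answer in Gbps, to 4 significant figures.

208.2 Gbps

Propagation delay = 6.7 / 300000000 = 0.0223333 μs.
Transmission budget = 0.104 − 0.0223333 = 0.0816667 μs.
R ≥ L / t_tx = 17000 bits / 8.16667e-08 s = 208.2 Gbps.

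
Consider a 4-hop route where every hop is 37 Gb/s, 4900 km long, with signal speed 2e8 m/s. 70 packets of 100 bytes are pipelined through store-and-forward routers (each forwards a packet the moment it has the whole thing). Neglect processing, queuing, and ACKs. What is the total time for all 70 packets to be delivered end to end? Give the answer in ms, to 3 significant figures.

98.0 ms

Per-hop transmission t_tx = L/R = 800/37000000000 = 2.16216e-05 ms.
Per-hop propagation t_prop = 4900000/200000000 = 24.5 ms.
Pipeline fill: first packet needs 4·t_tx to clear all hops; remaining 69 packets each add one t_tx.
Total = (4+70-1)·t_tx + 4·t_prop = 73·2.16216e-05 + 4·24.5 = 98.0 ms.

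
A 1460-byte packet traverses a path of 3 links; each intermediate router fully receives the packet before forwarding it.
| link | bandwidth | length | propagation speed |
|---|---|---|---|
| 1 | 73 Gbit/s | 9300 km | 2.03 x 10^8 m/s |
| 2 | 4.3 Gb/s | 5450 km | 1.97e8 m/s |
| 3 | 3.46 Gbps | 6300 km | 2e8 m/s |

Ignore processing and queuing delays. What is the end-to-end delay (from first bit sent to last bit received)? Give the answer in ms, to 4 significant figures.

105.0 ms

L = 1460 × 8 = 11680 bits.
Transmission delays (L/R per hop): 0.00016, 0.00271628, 0.00337572 ms; sum = 0.006252 ms.
Propagation delays (d/s per hop): 45.8128, 27.665, 31.5 ms; sum = 104.978 ms.
End-to-end = 105.0 ms.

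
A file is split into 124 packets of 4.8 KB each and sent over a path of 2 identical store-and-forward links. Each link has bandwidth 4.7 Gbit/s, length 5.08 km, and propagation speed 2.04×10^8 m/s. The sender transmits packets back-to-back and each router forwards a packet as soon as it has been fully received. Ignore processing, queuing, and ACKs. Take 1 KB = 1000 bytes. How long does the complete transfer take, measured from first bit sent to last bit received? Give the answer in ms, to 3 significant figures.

1.07 ms

Per-hop transmission t_tx = L/R = 38400/4700000000 = 0.00817021 ms.
Per-hop propagation t_prop = 5080/204000000 = 0.024902 ms.
Pipeline fill: first packet needs 2·t_tx to clear all hops; remaining 123 packets each add one t_tx.
Total = (2+124-1)·t_tx + 2·t_prop = 125·0.00817021 + 2·0.024902 = 1.07 ms.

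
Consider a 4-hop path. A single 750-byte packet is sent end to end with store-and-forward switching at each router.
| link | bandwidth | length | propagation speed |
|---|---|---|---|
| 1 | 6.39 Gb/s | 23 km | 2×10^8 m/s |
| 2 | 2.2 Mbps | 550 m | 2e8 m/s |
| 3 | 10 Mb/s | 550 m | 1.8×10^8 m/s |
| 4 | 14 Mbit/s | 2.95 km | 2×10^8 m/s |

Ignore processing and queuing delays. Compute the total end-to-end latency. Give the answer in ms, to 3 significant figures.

L = 750 × 8 = 6000 bits.
Transmission delays (L/R per hop): 0.000938967, 2.72727, 0.6, 0.428571 ms; sum = 3.75678 ms.
Propagation delays (d/s per hop): 0.115, 0.00275, 0.00305556, 0.01475 ms; sum = 0.135556 ms.
End-to-end = 3.89 ms.

3.89 ms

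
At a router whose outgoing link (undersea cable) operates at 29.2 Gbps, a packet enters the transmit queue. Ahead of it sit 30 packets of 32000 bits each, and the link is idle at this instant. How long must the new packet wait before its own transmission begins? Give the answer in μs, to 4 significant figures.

32.88 μs

Each queued packet: L/R = 32000/29200000000 = 1.09589 μs.
30 queued → 32.8767 μs.
Queuing delay = 32.88 μs.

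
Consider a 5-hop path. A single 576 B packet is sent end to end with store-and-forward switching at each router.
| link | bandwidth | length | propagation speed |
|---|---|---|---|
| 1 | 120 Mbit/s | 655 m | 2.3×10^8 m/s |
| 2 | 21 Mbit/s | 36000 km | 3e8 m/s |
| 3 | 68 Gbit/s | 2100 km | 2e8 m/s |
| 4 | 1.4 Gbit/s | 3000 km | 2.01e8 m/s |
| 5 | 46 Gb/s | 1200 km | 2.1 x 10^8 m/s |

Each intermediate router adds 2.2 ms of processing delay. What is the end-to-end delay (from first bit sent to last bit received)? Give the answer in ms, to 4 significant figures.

160.2 ms

L = 576 × 8 = 4608 bits.
Transmission delays (L/R per hop): 0.0384, 0.219429, 6.77647e-05, 0.00329143, 0.000100174 ms; sum = 0.261288 ms.
Propagation delays (d/s per hop): 0.00284783, 120, 10.5, 14.9254, 5.71429 ms; sum = 151.143 ms.
Processing at 4 router(s): 4 × 2.2 ms = 8.8 ms.
End-to-end = 160.2 ms.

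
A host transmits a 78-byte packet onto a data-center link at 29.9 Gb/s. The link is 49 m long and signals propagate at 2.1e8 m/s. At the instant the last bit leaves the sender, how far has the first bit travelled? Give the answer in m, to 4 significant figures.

4.383 m

t_tx = L/R = 624/29900000000 = 2.08696e-08 s.
Distance = s × t_tx = 210000000 × 2.08696e-08 = 4.383 m.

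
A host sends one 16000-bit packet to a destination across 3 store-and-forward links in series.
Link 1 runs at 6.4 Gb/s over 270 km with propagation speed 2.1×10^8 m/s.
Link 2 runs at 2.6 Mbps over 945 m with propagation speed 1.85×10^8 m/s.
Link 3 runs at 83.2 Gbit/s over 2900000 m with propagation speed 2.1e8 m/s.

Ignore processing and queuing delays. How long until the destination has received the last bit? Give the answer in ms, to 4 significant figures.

21.26 ms

Transmission delays (L/R per hop): 0.0025, 6.15385, 0.000192308 ms; sum = 6.15654 ms.
Propagation delays (d/s per hop): 1.28571, 0.00510811, 13.8095 ms; sum = 15.1003 ms.
End-to-end = 21.26 ms.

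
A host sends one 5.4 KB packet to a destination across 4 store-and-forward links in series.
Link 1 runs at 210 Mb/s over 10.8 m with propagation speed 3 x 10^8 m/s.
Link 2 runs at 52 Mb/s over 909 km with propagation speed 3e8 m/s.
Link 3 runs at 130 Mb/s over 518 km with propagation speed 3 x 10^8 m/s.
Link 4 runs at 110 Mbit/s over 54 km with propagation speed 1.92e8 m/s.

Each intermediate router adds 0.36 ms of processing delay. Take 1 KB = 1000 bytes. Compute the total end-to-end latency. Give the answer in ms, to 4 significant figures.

7.879 ms

L = 43200 bits.
Transmission delays (L/R per hop): 0.205714, 0.830769, 0.332308, 0.392727 ms; sum = 1.76152 ms.
Propagation delays (d/s per hop): 3.6e-05, 3.03, 1.72667, 0.28125 ms; sum = 5.03795 ms.
Processing at 3 router(s): 3 × 0.36 ms = 1.08 ms.
End-to-end = 7.879 ms.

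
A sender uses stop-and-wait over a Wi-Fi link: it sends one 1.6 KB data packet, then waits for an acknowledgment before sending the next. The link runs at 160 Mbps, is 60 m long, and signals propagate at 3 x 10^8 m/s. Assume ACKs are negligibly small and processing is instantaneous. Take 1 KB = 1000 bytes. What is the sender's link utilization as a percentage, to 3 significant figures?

99.5 %

t_tx = L/R = 12800/160000000 = 8e-05 s.
t_prop = 60/300000000 = 2e-07 s; RTT = 4e-07 s.
Cycle = t_tx + RTT = 8.04e-05 s.
Utilization = t_tx / cycle = 8e-05/8.04e-05 = 99.5 %.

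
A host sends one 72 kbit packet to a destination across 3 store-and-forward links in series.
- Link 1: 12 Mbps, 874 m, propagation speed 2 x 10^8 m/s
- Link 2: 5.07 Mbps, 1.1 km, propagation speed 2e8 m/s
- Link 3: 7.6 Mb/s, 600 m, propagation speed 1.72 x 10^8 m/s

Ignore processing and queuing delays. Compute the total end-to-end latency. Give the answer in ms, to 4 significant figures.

29.69 ms

L = 72000 bits.
Transmission delays (L/R per hop): 6, 14.2012, 9.47368 ms; sum = 29.6749 ms.
Propagation delays (d/s per hop): 0.00437, 0.0055, 0.00348837 ms; sum = 0.0133584 ms.
End-to-end = 29.69 ms.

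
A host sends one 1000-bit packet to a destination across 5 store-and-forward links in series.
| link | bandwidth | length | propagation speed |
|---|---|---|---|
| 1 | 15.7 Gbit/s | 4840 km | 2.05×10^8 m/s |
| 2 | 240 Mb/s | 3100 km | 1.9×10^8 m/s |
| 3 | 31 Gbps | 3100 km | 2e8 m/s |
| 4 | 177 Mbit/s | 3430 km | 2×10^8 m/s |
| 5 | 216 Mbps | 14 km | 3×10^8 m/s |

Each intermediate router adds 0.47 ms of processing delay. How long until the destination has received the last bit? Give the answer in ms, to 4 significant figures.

74.52 ms

Transmission delays (L/R per hop): 6.36943e-05, 0.00416667, 3.22581e-05, 0.00564972, 0.00462963 ms; sum = 0.014542 ms.
Propagation delays (d/s per hop): 23.6098, 16.3158, 15.5, 17.15, 0.0466667 ms; sum = 72.6222 ms.
Processing at 4 router(s): 4 × 0.47 ms = 1.88 ms.
End-to-end = 74.52 ms.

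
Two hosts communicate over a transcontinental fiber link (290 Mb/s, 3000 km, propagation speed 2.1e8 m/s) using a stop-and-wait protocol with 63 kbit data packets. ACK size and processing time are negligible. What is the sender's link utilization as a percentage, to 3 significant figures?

t_tx = L/R = 63000/290000000 = 0.000217241 s.
t_prop = 3000000/210000000 = 0.0142857 s; RTT = 0.0285714 s.
Cycle = t_tx + RTT = 0.0287887 s.
Utilization = t_tx / cycle = 0.000217241/0.0287887 = 0.755 %.

0.755 %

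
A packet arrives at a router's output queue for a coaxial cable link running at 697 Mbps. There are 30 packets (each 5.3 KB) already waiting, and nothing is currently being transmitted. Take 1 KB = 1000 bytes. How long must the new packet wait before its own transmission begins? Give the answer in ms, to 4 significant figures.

1.825 ms

Each queued packet: L/R = 42400/697000000 = 0.0608321 ms.
30 queued → 1.82496 ms.
Queuing delay = 1.825 ms.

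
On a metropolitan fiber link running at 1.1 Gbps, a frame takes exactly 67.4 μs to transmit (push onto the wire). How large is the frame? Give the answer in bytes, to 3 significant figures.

9270 bytes

L = R × t_tx = 1100000000 b/s × 6.74e-05 s = 74140 bits.
In bytes: 74140 / 8 = 9270 bytes.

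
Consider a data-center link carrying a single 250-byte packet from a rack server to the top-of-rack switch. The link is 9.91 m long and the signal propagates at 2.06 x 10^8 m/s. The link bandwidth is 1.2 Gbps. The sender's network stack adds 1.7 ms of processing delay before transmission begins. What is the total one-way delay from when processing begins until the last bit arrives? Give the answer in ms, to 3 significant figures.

1.70 ms

L = 250 × 8 = 2000 bits.
Transmission delay = L/R = 2000 / 1200000000 = 0.00166667 ms.
Propagation delay = d/s = 9.91 m / 206000000 m/s = 4.81068e-05 ms.
Plus processing delay 1.7 ms = 1.7 ms.
Total = 1.70 ms.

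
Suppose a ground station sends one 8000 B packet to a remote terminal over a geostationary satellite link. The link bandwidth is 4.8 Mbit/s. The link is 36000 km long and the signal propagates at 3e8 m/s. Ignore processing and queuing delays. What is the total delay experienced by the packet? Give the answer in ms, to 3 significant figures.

133 ms

L = 8000 × 8 = 64000 bits.
Transmission delay = L/R = 64000 / 4800000 = 13.3333 ms.
Propagation delay = d/s = 36000000 m / 300000000 m/s = 120 ms.
Total = 133 ms.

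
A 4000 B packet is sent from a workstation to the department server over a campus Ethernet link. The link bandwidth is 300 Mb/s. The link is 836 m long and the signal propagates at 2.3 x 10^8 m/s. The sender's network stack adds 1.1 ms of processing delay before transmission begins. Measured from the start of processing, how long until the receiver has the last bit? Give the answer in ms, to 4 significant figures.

L = 4000 × 8 = 32000 bits.
Transmission delay = L/R = 32000 / 300000000 = 0.106667 ms.
Propagation delay = d/s = 836 m / 2.3e+08 m/s = 0.00363478 ms.
Plus processing delay 1.1 ms = 1.1 ms.
Total = 1.210 ms.

1.210 ms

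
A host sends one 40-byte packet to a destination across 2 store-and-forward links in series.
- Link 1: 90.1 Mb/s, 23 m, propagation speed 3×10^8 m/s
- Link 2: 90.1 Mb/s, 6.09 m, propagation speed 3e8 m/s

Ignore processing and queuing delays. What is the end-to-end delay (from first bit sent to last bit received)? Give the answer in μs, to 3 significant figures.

7.20 μs

L = 40 × 8 = 320 bits.
Transmission delay per hop = L/R = 320/90100000 = 3.55161 μs; 2 hops → 7.10322 μs.
Propagation delays (d/s per hop): 0.0766667, 0.0203 μs; sum = 0.0969667 μs.
End-to-end = 7.20 μs.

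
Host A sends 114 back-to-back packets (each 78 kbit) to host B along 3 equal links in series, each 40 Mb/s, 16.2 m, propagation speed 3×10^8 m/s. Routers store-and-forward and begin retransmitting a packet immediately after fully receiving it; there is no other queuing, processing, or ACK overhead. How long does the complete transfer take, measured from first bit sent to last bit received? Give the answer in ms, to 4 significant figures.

Per-hop transmission t_tx = L/R = 78000/40000000 = 1.95 ms.
Per-hop propagation t_prop = 16.2/300000000 = 5.4e-05 ms.
Pipeline fill: first packet needs 3·t_tx to clear all hops; remaining 113 packets each add one t_tx.
Total = (3+114-1)·t_tx + 3·t_prop = 116·1.95 + 3·5.4e-05 = 226.2 ms.

226.2 ms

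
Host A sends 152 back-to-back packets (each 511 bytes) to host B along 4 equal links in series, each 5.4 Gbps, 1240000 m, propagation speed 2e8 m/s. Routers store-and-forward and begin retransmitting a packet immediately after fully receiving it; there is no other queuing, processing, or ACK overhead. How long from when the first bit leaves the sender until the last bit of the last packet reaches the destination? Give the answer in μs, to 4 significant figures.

24920 μs

Per-hop transmission t_tx = L/R = 4088/5400000000 = 0.757037 μs.
Per-hop propagation t_prop = 1240000/200000000 = 6200 μs.
Pipeline fill: first packet needs 4·t_tx to clear all hops; remaining 151 packets each add one t_tx.
Total = (4+152-1)·t_tx + 4·t_prop = 155·0.757037 + 4·6200 = 24920 μs.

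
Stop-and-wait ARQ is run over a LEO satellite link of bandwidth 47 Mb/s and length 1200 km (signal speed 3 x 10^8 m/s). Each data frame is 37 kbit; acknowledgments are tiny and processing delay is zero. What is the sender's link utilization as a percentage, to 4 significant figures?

8.959 %

t_tx = L/R = 37000/47000000 = 0.000787234 s.
t_prop = 1200000/300000000 = 0.004 s; RTT = 0.008 s.
Cycle = t_tx + RTT = 0.00878723 s.
Utilization = t_tx / cycle = 0.000787234/0.00878723 = 8.959 %.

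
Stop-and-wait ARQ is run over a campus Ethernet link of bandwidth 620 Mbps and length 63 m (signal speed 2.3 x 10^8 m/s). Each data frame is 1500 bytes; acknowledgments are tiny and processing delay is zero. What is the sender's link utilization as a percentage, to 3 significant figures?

97.2 %

t_tx = L/R = 12000/620000000 = 1.93548e-05 s.
t_prop = 63/2.3e+08 = 2.73913e-07 s; RTT = 5.47826e-07 s.
Cycle = t_tx + RTT = 1.99027e-05 s.
Utilization = t_tx / cycle = 1.93548e-05/1.99027e-05 = 97.2 %.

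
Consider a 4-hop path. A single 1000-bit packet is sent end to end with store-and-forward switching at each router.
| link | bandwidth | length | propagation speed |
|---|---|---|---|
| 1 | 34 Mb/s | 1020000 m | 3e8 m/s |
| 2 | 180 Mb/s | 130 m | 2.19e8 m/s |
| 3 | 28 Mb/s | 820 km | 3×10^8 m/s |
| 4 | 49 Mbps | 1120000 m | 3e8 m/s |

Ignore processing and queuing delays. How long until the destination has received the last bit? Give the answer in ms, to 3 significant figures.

9.96 ms

Transmission delays (L/R per hop): 0.0294118, 0.00555556, 0.0357143, 0.0204082 ms; sum = 0.0910898 ms.
Propagation delays (d/s per hop): 3.4, 0.000593607, 2.73333, 3.73333 ms; sum = 9.86726 ms.
End-to-end = 9.96 ms.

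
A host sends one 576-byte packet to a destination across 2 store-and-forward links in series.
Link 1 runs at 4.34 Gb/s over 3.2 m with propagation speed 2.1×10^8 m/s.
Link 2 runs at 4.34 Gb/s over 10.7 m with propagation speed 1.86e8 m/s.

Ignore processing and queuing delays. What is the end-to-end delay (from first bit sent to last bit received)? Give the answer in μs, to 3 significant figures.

2.20 μs

L = 576 × 8 = 4608 bits.
Transmission delay per hop = L/R = 4608/4340000000 = 1.06175 μs; 2 hops → 2.1235 μs.
Propagation delays (d/s per hop): 0.0152381, 0.0575269 μs; sum = 0.072765 μs.
End-to-end = 2.20 μs.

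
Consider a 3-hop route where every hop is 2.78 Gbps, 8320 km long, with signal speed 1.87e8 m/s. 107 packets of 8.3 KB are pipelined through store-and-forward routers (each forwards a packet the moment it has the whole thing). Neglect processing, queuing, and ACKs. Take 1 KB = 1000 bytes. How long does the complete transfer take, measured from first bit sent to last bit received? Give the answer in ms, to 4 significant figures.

Per-hop transmission t_tx = L/R = 66400/2780000000 = 0.0238849 ms.
Per-hop propagation t_prop = 8320000/187000000 = 44.492 ms.
Pipeline fill: first packet needs 3·t_tx to clear all hops; remaining 106 packets each add one t_tx.
Total = (3+107-1)·t_tx + 3·t_prop = 109·0.0238849 + 3·44.492 = 136.1 ms.

136.1 ms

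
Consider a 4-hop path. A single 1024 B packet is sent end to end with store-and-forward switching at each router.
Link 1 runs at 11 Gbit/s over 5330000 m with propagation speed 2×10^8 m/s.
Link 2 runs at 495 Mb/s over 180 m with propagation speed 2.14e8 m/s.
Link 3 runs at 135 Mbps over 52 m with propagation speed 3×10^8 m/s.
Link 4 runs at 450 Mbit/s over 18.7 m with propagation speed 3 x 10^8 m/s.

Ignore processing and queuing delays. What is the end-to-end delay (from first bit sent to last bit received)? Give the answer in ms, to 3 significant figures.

L = 1024 × 8 = 8192 bits.
Transmission delays (L/R per hop): 0.000744727, 0.0165495, 0.0606815, 0.0182044 ms; sum = 0.0961801 ms.
Propagation delays (d/s per hop): 26.65, 0.000841121, 0.000173333, 6.23333e-05 ms; sum = 26.6511 ms.
End-to-end = 26.7 ms.

26.7 ms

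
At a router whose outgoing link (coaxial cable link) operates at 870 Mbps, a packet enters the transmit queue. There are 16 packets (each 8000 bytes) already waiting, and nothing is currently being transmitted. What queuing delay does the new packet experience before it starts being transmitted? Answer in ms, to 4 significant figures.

1.177 ms

Each queued packet: L/R = 64000/870000000 = 0.0735632 ms.
16 queued → 1.17701 ms.
Queuing delay = 1.177 ms.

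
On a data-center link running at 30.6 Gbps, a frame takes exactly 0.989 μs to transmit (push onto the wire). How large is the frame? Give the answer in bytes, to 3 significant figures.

L = R × t_tx = 30600000000 b/s × 9.89e-07 s = 30263.4 bits.
In bytes: 30263.4 / 8 = 3780 bytes.

3780 bytes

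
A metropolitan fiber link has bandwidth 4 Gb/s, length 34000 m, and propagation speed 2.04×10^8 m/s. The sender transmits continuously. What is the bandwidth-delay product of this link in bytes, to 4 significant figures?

83330 bytes

Propagation delay = 34000 / 204000000 = 0.000166667 s.
BDP = R × t_prop = 4000000000 × 0.000166667 = 666667 bits.
In bytes: 666667/8 = 83330 bytes.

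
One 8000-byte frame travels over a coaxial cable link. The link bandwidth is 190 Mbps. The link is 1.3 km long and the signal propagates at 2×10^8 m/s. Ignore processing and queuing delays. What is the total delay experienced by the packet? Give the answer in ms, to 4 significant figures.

0.3433 ms

L = 8000 × 8 = 64000 bits.
Transmission delay = L/R = 64000 / 190000000 = 0.336842 ms.
Propagation delay = d/s = 1300 m / 200000000 m/s = 0.0065 ms.
Total = 0.3433 ms.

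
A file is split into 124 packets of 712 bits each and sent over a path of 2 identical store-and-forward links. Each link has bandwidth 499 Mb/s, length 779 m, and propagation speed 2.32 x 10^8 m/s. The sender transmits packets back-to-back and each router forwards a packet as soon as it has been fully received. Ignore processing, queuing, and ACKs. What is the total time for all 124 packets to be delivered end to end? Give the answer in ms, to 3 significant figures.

0.185 ms

Per-hop transmission t_tx = L/R = 712/499000000 = 0.00142685 ms.
Per-hop propagation t_prop = 779/2.32e+08 = 0.00335776 ms.
Pipeline fill: first packet needs 2·t_tx to clear all hops; remaining 123 packets each add one t_tx.
Total = (2+124-1)·t_tx + 2·t_prop = 125·0.00142685 + 2·0.00335776 = 0.185 ms.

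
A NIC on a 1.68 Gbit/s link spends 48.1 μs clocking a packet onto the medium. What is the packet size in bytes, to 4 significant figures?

L = R × t_tx = 1680000000 b/s × 4.81e-05 s = 80808 bits.
In bytes: 80808 / 8 = 10100 bytes.

10100 bytes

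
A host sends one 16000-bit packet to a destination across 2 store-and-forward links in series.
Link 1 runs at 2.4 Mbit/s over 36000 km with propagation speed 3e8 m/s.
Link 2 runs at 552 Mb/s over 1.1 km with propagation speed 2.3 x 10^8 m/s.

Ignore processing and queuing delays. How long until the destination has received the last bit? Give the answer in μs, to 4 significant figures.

Transmission delays (L/R per hop): 6666.67, 28.9855 μs; sum = 6695.65 μs.
Propagation delays (d/s per hop): 120000, 4.78261 μs; sum = 120005 μs.
End-to-end = 126700 μs.

126700 μs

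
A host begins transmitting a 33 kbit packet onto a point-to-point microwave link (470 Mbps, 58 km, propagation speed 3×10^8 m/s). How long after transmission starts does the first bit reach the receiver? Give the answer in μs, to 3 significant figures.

193 μs

First bit experiences only propagation delay: d/s = 58000/300000000 = 193 μs.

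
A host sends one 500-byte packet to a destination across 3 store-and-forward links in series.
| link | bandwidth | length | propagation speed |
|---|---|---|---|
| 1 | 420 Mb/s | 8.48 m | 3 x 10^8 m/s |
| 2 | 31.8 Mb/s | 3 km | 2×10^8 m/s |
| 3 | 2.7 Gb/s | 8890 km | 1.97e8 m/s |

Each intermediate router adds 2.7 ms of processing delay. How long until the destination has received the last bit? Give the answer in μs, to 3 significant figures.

50700 μs

L = 500 × 8 = 4000 bits.
Transmission delays (L/R per hop): 9.52381, 125.786, 1.48148 μs; sum = 136.791 μs.
Propagation delays (d/s per hop): 0.0282667, 15, 45126.9 μs; sum = 45141.9 μs.
Processing at 2 router(s): 2 × 2.7 ms = 5400 μs.
End-to-end = 50700 μs.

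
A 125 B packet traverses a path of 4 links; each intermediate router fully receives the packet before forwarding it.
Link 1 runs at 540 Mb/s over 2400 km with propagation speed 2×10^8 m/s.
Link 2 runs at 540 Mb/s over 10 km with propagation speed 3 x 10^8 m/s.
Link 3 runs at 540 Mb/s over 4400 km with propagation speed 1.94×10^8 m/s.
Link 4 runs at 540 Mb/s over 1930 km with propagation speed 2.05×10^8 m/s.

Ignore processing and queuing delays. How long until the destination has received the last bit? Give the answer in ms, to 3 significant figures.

L = 125 × 8 = 1000 bits.
Transmission delay per hop = L/R = 1000/540000000 = 0.00185185 ms; 4 hops → 0.00740741 ms.
Propagation delays (d/s per hop): 12, 0.0333333, 22.6804, 9.41463 ms; sum = 44.1284 ms.
End-to-end = 44.1 ms.

44.1 ms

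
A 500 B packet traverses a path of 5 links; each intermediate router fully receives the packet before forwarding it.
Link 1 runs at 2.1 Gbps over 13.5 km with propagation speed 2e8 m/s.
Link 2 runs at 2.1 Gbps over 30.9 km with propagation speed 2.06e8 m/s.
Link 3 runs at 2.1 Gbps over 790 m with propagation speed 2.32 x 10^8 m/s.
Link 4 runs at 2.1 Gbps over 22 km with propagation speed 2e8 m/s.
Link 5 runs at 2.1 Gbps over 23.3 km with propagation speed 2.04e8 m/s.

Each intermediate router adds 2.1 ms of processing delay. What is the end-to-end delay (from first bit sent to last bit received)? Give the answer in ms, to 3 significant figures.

L = 500 × 8 = 4000 bits.
Transmission delay per hop = L/R = 4000/2100000000 = 0.00190476 ms; 5 hops → 0.00952381 ms.
Propagation delays (d/s per hop): 0.0675, 0.15, 0.00340517, 0.11, 0.114216 ms; sum = 0.445121 ms.
Processing at 4 router(s): 4 × 2.1 ms = 8.4 ms.
End-to-end = 8.85 ms.

8.85 ms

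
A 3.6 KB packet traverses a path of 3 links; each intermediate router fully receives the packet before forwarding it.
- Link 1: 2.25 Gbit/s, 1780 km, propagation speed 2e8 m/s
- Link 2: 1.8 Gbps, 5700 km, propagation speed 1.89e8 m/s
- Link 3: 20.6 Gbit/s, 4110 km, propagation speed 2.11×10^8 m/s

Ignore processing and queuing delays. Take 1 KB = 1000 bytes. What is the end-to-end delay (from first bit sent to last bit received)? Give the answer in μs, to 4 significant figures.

58570 μs

L = 28800 bits.
Transmission delays (L/R per hop): 12.8, 16, 1.39806 μs; sum = 30.1981 μs.
Propagation delays (d/s per hop): 8900, 30158.7, 19478.7 μs; sum = 58537.4 μs.
End-to-end = 58570 μs.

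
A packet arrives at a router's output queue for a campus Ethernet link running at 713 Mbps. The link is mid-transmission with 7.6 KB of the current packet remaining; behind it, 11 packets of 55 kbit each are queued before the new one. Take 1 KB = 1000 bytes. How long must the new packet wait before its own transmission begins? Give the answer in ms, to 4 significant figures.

0.9338 ms

Each queued packet: L/R = 55000/713000000 = 0.0771388 ms.
11 queued → 0.848527 ms.
Plus remaining 60800 bits of current packet: 0.0852735 ms.
Queuing delay = 0.9338 ms.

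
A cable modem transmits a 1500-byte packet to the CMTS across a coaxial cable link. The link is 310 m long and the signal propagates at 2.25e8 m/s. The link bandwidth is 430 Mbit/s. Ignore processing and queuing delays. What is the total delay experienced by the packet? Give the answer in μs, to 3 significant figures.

29.3 μs

L = 1500 × 8 = 12000 bits.
Transmission delay = L/R = 12000 / 430000000 = 27.907 μs.
Propagation delay = d/s = 310 m / 225000000 m/s = 1.37778 μs.
Total = 29.3 μs.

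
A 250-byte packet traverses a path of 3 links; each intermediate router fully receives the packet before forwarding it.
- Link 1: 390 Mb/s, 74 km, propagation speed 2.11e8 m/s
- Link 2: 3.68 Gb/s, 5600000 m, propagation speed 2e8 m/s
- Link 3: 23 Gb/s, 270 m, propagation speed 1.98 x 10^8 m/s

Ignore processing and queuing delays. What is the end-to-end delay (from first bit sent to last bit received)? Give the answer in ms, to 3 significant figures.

28.4 ms

L = 250 × 8 = 2000 bits.
Transmission delays (L/R per hop): 0.00512821, 0.000543478, 8.69565e-05 ms; sum = 0.00575864 ms.
Propagation delays (d/s per hop): 0.350711, 28, 0.00136364 ms; sum = 28.3521 ms.
End-to-end = 28.4 ms.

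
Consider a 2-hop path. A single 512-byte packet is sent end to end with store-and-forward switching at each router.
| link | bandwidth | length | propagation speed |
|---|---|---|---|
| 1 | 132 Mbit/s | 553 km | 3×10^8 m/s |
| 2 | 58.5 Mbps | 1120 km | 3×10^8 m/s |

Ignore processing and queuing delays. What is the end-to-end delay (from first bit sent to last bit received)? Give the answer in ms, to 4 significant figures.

L = 512 × 8 = 4096 bits.
Transmission delays (L/R per hop): 0.0310303, 0.0700171 ms; sum = 0.101047 ms.
Propagation delays (d/s per hop): 1.84333, 3.73333 ms; sum = 5.57667 ms.
End-to-end = 5.678 ms.

5.678 ms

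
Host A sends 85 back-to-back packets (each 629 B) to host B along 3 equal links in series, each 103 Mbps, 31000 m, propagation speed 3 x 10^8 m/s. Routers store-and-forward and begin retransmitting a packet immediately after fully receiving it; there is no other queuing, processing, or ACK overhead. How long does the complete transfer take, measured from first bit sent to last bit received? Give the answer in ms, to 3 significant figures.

Per-hop transmission t_tx = L/R = 5032/103000000 = 0.0488544 ms.
Per-hop propagation t_prop = 31000/300000000 = 0.103333 ms.
Pipeline fill: first packet needs 3·t_tx to clear all hops; remaining 84 packets each add one t_tx.
Total = (3+85-1)·t_tx + 3·t_prop = 87·0.0488544 + 3·0.103333 = 4.56 ms.

4.56 ms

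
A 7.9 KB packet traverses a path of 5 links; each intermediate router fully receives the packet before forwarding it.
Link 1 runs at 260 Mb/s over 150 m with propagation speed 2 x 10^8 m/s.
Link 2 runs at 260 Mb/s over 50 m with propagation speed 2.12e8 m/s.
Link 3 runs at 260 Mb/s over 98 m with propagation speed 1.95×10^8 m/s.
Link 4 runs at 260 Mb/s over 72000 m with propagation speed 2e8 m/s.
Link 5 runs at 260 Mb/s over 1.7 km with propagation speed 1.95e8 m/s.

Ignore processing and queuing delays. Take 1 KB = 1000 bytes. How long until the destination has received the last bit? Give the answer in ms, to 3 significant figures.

L = 63200 bits.
Transmission delay per hop = L/R = 63200/260000000 = 0.243077 ms; 5 hops → 1.21538 ms.
Propagation delays (d/s per hop): 0.00075, 0.000235849, 0.000502564, 0.36, 0.00871795 ms; sum = 0.370206 ms.
End-to-end = 1.59 ms.

1.59 ms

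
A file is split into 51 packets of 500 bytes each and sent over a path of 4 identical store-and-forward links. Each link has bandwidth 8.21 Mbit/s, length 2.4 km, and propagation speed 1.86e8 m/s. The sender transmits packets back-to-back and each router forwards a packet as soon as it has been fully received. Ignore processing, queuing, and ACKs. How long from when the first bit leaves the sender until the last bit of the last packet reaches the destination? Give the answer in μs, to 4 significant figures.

26360 μs

Per-hop transmission t_tx = L/R = 4000/8.21e+06 = 487.211 μs.
Per-hop propagation t_prop = 2400/186000000 = 12.9032 μs.
Pipeline fill: first packet needs 4·t_tx to clear all hops; remaining 50 packets each add one t_tx.
Total = (4+51-1)·t_tx + 4·t_prop = 54·487.211 + 4·12.9032 = 26360 μs.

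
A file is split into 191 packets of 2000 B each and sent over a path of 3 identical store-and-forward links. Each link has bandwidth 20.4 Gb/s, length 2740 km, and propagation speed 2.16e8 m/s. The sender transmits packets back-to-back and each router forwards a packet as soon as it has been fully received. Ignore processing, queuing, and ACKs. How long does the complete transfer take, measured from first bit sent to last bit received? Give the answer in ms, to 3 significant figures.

Per-hop transmission t_tx = L/R = 16000/20400000000 = 0.000784314 ms.
Per-hop propagation t_prop = 2740000/216000000 = 12.6852 ms.
Pipeline fill: first packet needs 3·t_tx to clear all hops; remaining 190 packets each add one t_tx.
Total = (3+191-1)·t_tx + 3·t_prop = 193·0.000784314 + 3·12.6852 = 38.2 ms.

38.2 ms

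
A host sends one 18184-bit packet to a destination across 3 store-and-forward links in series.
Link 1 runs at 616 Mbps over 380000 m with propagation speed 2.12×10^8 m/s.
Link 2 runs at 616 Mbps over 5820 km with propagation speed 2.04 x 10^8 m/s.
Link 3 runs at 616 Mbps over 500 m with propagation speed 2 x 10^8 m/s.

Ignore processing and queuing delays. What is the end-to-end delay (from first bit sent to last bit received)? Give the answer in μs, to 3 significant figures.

Transmission delay per hop = L/R = 18184/616000000 = 29.5195 μs; 3 hops → 88.5584 μs.
Propagation delays (d/s per hop): 1792.45, 28529.4, 2.5 μs; sum = 30324.4 μs.
End-to-end = 30400 μs.

30400 μs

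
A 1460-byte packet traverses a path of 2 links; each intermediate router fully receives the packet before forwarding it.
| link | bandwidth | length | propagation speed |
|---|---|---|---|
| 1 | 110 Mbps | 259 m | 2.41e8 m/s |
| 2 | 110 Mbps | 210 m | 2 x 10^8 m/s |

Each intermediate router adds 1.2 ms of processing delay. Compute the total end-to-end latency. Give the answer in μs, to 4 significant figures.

L = 1460 × 8 = 11680 bits.
Transmission delay per hop = L/R = 11680/110000000 = 106.182 μs; 2 hops → 212.364 μs.
Propagation delays (d/s per hop): 1.07469, 1.05 μs; sum = 2.12469 μs.
Processing at 1 router(s): 1 × 1.2 ms = 1200 μs.
End-to-end = 1414 μs.

1414 μs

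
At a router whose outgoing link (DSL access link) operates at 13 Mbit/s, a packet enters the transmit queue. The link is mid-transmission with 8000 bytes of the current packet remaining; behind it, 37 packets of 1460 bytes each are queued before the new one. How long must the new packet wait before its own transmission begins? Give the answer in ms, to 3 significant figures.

38.2 ms

Each queued packet: L/R = 11680/13000000 = 0.898462 ms.
37 queued → 33.2431 ms.
Plus remaining 64000 bits of current packet: 4.92308 ms.
Queuing delay = 38.2 ms.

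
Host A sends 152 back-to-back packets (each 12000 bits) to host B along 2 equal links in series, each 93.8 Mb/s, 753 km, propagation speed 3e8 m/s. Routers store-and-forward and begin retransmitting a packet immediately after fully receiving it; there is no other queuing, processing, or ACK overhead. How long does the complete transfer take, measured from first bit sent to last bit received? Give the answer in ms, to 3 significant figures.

Per-hop transmission t_tx = L/R = 12000/93800000 = 0.127932 ms.
Per-hop propagation t_prop = 753000/300000000 = 2.51 ms.
Pipeline fill: first packet needs 2·t_tx to clear all hops; remaining 151 packets each add one t_tx.
Total = (2+152-1)·t_tx + 2·t_prop = 153·0.127932 + 2·2.51 = 24.6 ms.

24.6 ms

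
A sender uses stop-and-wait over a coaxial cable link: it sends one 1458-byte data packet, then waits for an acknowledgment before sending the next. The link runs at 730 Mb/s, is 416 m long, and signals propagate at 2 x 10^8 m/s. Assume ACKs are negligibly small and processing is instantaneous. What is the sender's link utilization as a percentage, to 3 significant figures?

t_tx = L/R = 11664/730000000 = 1.59781e-05 s.
t_prop = 416/200000000 = 2.08e-06 s; RTT = 4.16e-06 s.
Cycle = t_tx + RTT = 2.01381e-05 s.
Utilization = t_tx / cycle = 1.59781e-05/2.01381e-05 = 79.3 %.

79.3 %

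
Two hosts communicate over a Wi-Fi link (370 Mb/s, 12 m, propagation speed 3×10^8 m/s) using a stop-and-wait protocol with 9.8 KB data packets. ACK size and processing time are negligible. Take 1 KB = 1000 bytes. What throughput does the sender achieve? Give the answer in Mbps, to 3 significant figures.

370 Mbps

t_tx = L/R = 78400/370000000 = 0.000211892 s.
t_prop = 12/300000000 = 4e-08 s; RTT = 8e-08 s.
Cycle = t_tx + RTT = 0.000211972 s.
Throughput = L / cycle = 78400 / 0.000211972 = 370 Mbps.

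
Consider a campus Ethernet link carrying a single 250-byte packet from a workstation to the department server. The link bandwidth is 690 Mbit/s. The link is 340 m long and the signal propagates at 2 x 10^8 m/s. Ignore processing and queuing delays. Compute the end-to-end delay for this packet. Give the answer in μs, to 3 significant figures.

L = 250 × 8 = 2000 bits.
Transmission delay = L/R = 2000 / 690000000 = 2.89855 μs.
Propagation delay = d/s = 340 m / 200000000 m/s = 1.7 μs.
Total = 4.60 μs.

4.60 μs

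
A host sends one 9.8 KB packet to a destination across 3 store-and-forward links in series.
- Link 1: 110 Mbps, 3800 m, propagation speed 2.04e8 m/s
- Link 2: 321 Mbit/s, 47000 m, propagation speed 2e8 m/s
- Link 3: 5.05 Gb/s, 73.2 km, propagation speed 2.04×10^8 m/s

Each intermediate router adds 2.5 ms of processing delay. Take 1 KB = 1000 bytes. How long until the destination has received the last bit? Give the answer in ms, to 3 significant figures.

6.58 ms

L = 78400 bits.
Transmission delays (L/R per hop): 0.712727, 0.244237, 0.0155248 ms; sum = 0.972489 ms.
Propagation delays (d/s per hop): 0.0186275, 0.235, 0.358824 ms; sum = 0.612451 ms.
Processing at 2 router(s): 2 × 2.5 ms = 5 ms.
End-to-end = 6.58 ms.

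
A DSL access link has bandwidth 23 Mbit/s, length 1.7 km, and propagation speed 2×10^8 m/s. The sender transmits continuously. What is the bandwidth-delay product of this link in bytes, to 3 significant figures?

Propagation delay = 1700 / 200000000 = 8.5e-06 s.
BDP = R × t_prop = 23000000 × 8.5e-06 = 195.5 bits.
In bytes: 195.5/8 = 24.4 bytes.

24.4 bytes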